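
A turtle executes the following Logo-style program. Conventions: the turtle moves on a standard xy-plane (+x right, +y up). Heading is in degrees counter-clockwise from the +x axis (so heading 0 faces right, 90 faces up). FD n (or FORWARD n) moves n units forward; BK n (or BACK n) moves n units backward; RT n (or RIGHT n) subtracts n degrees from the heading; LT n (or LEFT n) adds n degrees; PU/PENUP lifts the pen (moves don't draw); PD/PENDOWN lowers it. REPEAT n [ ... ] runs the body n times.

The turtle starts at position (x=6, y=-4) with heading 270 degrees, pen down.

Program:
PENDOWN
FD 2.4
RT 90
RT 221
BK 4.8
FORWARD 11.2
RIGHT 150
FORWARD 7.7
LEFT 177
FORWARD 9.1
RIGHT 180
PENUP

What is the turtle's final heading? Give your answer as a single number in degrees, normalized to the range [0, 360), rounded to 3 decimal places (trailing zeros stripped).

Answer: 166

Derivation:
Executing turtle program step by step:
Start: pos=(6,-4), heading=270, pen down
PD: pen down
FD 2.4: (6,-4) -> (6,-6.4) [heading=270, draw]
RT 90: heading 270 -> 180
RT 221: heading 180 -> 319
BK 4.8: (6,-6.4) -> (2.377,-3.251) [heading=319, draw]
FD 11.2: (2.377,-3.251) -> (10.83,-10.599) [heading=319, draw]
RT 150: heading 319 -> 169
FD 7.7: (10.83,-10.599) -> (3.272,-9.13) [heading=169, draw]
LT 177: heading 169 -> 346
FD 9.1: (3.272,-9.13) -> (12.101,-11.331) [heading=346, draw]
RT 180: heading 346 -> 166
PU: pen up
Final: pos=(12.101,-11.331), heading=166, 5 segment(s) drawn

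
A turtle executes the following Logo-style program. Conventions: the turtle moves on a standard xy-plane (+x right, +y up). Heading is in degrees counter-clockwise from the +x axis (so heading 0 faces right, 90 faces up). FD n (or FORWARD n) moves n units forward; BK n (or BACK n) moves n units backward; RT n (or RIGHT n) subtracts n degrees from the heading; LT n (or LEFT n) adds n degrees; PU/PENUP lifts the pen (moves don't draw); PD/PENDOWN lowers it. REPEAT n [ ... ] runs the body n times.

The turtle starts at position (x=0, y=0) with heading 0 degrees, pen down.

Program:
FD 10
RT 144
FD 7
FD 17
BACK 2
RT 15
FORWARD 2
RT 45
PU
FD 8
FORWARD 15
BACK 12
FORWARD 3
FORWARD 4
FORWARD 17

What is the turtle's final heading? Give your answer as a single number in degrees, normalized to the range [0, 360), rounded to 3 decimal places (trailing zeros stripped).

Executing turtle program step by step:
Start: pos=(0,0), heading=0, pen down
FD 10: (0,0) -> (10,0) [heading=0, draw]
RT 144: heading 0 -> 216
FD 7: (10,0) -> (4.337,-4.114) [heading=216, draw]
FD 17: (4.337,-4.114) -> (-9.416,-14.107) [heading=216, draw]
BK 2: (-9.416,-14.107) -> (-7.798,-12.931) [heading=216, draw]
RT 15: heading 216 -> 201
FD 2: (-7.798,-12.931) -> (-9.666,-13.648) [heading=201, draw]
RT 45: heading 201 -> 156
PU: pen up
FD 8: (-9.666,-13.648) -> (-16.974,-10.394) [heading=156, move]
FD 15: (-16.974,-10.394) -> (-30.677,-4.293) [heading=156, move]
BK 12: (-30.677,-4.293) -> (-19.715,-9.174) [heading=156, move]
FD 3: (-19.715,-9.174) -> (-22.455,-7.954) [heading=156, move]
FD 4: (-22.455,-7.954) -> (-26.109,-6.327) [heading=156, move]
FD 17: (-26.109,-6.327) -> (-41.64,0.588) [heading=156, move]
Final: pos=(-41.64,0.588), heading=156, 5 segment(s) drawn

Answer: 156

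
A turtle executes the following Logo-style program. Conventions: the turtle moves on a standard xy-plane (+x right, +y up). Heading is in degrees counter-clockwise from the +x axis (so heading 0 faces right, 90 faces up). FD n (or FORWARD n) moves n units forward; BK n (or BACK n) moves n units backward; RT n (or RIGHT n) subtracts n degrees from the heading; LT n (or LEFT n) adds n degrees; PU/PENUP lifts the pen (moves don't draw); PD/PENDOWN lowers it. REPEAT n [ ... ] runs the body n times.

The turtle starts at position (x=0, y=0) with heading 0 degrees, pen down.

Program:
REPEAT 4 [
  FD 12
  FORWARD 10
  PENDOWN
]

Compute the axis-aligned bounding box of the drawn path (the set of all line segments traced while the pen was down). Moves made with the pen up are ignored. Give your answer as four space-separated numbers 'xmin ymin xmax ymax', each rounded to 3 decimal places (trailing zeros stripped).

Answer: 0 0 88 0

Derivation:
Executing turtle program step by step:
Start: pos=(0,0), heading=0, pen down
REPEAT 4 [
  -- iteration 1/4 --
  FD 12: (0,0) -> (12,0) [heading=0, draw]
  FD 10: (12,0) -> (22,0) [heading=0, draw]
  PD: pen down
  -- iteration 2/4 --
  FD 12: (22,0) -> (34,0) [heading=0, draw]
  FD 10: (34,0) -> (44,0) [heading=0, draw]
  PD: pen down
  -- iteration 3/4 --
  FD 12: (44,0) -> (56,0) [heading=0, draw]
  FD 10: (56,0) -> (66,0) [heading=0, draw]
  PD: pen down
  -- iteration 4/4 --
  FD 12: (66,0) -> (78,0) [heading=0, draw]
  FD 10: (78,0) -> (88,0) [heading=0, draw]
  PD: pen down
]
Final: pos=(88,0), heading=0, 8 segment(s) drawn

Segment endpoints: x in {0, 12, 22, 34, 44, 56, 66, 78, 88}, y in {0}
xmin=0, ymin=0, xmax=88, ymax=0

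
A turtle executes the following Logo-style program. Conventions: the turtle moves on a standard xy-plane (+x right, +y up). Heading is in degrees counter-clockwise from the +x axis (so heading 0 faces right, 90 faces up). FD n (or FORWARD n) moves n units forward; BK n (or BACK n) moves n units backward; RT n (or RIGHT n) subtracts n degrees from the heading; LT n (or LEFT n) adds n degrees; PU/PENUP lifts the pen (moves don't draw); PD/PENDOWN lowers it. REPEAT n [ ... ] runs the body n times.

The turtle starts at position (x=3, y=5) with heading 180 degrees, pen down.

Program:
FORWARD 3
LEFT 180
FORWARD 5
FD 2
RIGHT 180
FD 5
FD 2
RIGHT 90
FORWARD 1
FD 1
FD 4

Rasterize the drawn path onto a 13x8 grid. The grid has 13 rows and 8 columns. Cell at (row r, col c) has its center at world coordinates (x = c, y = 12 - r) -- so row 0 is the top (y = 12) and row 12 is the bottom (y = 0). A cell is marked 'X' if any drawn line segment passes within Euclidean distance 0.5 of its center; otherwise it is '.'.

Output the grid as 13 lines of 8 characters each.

Answer: ........
X.......
X.......
X.......
X.......
X.......
X.......
XXXXXXXX
........
........
........
........
........

Derivation:
Segment 0: (3,5) -> (0,5)
Segment 1: (0,5) -> (5,5)
Segment 2: (5,5) -> (7,5)
Segment 3: (7,5) -> (2,5)
Segment 4: (2,5) -> (0,5)
Segment 5: (0,5) -> (0,6)
Segment 6: (0,6) -> (0,7)
Segment 7: (0,7) -> (0,11)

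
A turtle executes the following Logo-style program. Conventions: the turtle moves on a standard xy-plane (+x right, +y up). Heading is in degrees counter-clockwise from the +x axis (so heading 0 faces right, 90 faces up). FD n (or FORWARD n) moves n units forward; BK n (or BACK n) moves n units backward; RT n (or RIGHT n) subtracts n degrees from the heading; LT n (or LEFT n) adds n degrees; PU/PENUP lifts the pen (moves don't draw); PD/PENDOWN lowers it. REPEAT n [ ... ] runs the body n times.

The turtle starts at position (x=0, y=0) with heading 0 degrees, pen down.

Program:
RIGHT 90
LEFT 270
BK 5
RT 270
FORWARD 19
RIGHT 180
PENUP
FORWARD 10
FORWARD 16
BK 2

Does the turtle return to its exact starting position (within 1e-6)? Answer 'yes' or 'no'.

Executing turtle program step by step:
Start: pos=(0,0), heading=0, pen down
RT 90: heading 0 -> 270
LT 270: heading 270 -> 180
BK 5: (0,0) -> (5,0) [heading=180, draw]
RT 270: heading 180 -> 270
FD 19: (5,0) -> (5,-19) [heading=270, draw]
RT 180: heading 270 -> 90
PU: pen up
FD 10: (5,-19) -> (5,-9) [heading=90, move]
FD 16: (5,-9) -> (5,7) [heading=90, move]
BK 2: (5,7) -> (5,5) [heading=90, move]
Final: pos=(5,5), heading=90, 2 segment(s) drawn

Start position: (0, 0)
Final position: (5, 5)
Distance = 7.071; >= 1e-6 -> NOT closed

Answer: no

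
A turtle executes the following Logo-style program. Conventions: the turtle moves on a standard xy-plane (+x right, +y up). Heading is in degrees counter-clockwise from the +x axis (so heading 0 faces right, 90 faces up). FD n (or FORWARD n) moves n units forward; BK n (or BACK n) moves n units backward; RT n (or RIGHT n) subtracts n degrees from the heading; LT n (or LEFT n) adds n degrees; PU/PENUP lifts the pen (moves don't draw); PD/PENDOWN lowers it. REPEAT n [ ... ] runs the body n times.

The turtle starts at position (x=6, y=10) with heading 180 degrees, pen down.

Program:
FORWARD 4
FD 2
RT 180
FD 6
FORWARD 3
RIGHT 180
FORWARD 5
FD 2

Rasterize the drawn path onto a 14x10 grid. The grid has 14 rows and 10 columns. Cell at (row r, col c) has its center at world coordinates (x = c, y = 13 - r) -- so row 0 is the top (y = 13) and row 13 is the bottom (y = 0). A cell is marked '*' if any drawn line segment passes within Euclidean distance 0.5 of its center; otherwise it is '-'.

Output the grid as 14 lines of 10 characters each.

Answer: ----------
----------
----------
**********
----------
----------
----------
----------
----------
----------
----------
----------
----------
----------

Derivation:
Segment 0: (6,10) -> (2,10)
Segment 1: (2,10) -> (0,10)
Segment 2: (0,10) -> (6,10)
Segment 3: (6,10) -> (9,10)
Segment 4: (9,10) -> (4,10)
Segment 5: (4,10) -> (2,10)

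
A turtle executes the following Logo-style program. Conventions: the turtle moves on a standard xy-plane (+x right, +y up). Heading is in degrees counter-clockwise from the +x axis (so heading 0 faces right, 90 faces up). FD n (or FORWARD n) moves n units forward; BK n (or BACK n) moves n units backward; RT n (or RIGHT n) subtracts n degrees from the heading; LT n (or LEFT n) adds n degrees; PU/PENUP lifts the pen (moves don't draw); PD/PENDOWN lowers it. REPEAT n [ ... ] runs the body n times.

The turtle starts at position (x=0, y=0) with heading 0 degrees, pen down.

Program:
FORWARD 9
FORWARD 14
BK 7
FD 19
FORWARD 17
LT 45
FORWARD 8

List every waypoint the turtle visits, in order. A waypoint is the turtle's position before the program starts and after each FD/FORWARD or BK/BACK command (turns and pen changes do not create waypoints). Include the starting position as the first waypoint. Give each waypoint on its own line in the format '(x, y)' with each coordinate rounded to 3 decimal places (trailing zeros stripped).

Executing turtle program step by step:
Start: pos=(0,0), heading=0, pen down
FD 9: (0,0) -> (9,0) [heading=0, draw]
FD 14: (9,0) -> (23,0) [heading=0, draw]
BK 7: (23,0) -> (16,0) [heading=0, draw]
FD 19: (16,0) -> (35,0) [heading=0, draw]
FD 17: (35,0) -> (52,0) [heading=0, draw]
LT 45: heading 0 -> 45
FD 8: (52,0) -> (57.657,5.657) [heading=45, draw]
Final: pos=(57.657,5.657), heading=45, 6 segment(s) drawn
Waypoints (7 total):
(0, 0)
(9, 0)
(23, 0)
(16, 0)
(35, 0)
(52, 0)
(57.657, 5.657)

Answer: (0, 0)
(9, 0)
(23, 0)
(16, 0)
(35, 0)
(52, 0)
(57.657, 5.657)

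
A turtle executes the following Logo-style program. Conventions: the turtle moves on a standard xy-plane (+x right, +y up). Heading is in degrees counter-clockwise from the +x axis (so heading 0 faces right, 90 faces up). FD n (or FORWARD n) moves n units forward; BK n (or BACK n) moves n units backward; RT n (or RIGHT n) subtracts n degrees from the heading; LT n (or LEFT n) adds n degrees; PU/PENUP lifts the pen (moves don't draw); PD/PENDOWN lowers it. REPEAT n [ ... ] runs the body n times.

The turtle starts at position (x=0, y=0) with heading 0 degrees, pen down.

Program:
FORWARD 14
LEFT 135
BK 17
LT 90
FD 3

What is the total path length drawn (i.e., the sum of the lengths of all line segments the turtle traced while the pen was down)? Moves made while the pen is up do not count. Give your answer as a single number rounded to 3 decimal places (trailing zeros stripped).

Answer: 34

Derivation:
Executing turtle program step by step:
Start: pos=(0,0), heading=0, pen down
FD 14: (0,0) -> (14,0) [heading=0, draw]
LT 135: heading 0 -> 135
BK 17: (14,0) -> (26.021,-12.021) [heading=135, draw]
LT 90: heading 135 -> 225
FD 3: (26.021,-12.021) -> (23.899,-14.142) [heading=225, draw]
Final: pos=(23.899,-14.142), heading=225, 3 segment(s) drawn

Segment lengths:
  seg 1: (0,0) -> (14,0), length = 14
  seg 2: (14,0) -> (26.021,-12.021), length = 17
  seg 3: (26.021,-12.021) -> (23.899,-14.142), length = 3
Total = 34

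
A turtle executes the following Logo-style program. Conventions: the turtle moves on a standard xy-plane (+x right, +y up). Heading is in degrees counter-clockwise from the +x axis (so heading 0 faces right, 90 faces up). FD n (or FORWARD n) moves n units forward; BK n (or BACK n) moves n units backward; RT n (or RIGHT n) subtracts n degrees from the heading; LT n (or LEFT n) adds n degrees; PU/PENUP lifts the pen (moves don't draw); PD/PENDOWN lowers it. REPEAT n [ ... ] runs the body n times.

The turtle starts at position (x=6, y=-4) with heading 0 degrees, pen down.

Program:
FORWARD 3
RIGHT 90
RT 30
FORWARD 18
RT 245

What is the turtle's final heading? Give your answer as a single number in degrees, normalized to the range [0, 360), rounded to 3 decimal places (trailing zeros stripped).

Executing turtle program step by step:
Start: pos=(6,-4), heading=0, pen down
FD 3: (6,-4) -> (9,-4) [heading=0, draw]
RT 90: heading 0 -> 270
RT 30: heading 270 -> 240
FD 18: (9,-4) -> (0,-19.588) [heading=240, draw]
RT 245: heading 240 -> 355
Final: pos=(0,-19.588), heading=355, 2 segment(s) drawn

Answer: 355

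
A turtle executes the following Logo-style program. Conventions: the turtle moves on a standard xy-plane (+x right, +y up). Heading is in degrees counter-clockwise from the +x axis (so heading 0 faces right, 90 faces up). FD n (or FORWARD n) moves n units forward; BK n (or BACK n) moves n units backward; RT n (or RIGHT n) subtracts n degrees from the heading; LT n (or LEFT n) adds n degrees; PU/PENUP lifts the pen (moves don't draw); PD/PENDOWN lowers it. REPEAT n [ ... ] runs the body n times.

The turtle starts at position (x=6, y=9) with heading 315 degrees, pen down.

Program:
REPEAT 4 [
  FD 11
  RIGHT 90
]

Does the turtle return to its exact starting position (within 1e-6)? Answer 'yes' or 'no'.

Answer: yes

Derivation:
Executing turtle program step by step:
Start: pos=(6,9), heading=315, pen down
REPEAT 4 [
  -- iteration 1/4 --
  FD 11: (6,9) -> (13.778,1.222) [heading=315, draw]
  RT 90: heading 315 -> 225
  -- iteration 2/4 --
  FD 11: (13.778,1.222) -> (6,-6.556) [heading=225, draw]
  RT 90: heading 225 -> 135
  -- iteration 3/4 --
  FD 11: (6,-6.556) -> (-1.778,1.222) [heading=135, draw]
  RT 90: heading 135 -> 45
  -- iteration 4/4 --
  FD 11: (-1.778,1.222) -> (6,9) [heading=45, draw]
  RT 90: heading 45 -> 315
]
Final: pos=(6,9), heading=315, 4 segment(s) drawn

Start position: (6, 9)
Final position: (6, 9)
Distance = 0; < 1e-6 -> CLOSED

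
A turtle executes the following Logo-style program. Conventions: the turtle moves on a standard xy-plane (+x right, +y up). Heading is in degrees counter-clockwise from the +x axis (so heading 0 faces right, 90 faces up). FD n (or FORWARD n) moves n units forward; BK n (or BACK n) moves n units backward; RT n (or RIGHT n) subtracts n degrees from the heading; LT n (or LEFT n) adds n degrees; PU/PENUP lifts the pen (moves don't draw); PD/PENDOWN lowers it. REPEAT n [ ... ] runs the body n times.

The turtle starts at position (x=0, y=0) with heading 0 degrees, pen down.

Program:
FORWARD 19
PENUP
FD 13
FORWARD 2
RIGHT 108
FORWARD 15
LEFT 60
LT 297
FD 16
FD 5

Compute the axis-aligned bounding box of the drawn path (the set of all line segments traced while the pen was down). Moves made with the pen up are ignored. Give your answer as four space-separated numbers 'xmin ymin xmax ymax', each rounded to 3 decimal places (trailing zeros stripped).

Executing turtle program step by step:
Start: pos=(0,0), heading=0, pen down
FD 19: (0,0) -> (19,0) [heading=0, draw]
PU: pen up
FD 13: (19,0) -> (32,0) [heading=0, move]
FD 2: (32,0) -> (34,0) [heading=0, move]
RT 108: heading 0 -> 252
FD 15: (34,0) -> (29.365,-14.266) [heading=252, move]
LT 60: heading 252 -> 312
LT 297: heading 312 -> 249
FD 16: (29.365,-14.266) -> (23.631,-29.203) [heading=249, move]
FD 5: (23.631,-29.203) -> (21.839,-33.871) [heading=249, move]
Final: pos=(21.839,-33.871), heading=249, 1 segment(s) drawn

Segment endpoints: x in {0, 19}, y in {0}
xmin=0, ymin=0, xmax=19, ymax=0

Answer: 0 0 19 0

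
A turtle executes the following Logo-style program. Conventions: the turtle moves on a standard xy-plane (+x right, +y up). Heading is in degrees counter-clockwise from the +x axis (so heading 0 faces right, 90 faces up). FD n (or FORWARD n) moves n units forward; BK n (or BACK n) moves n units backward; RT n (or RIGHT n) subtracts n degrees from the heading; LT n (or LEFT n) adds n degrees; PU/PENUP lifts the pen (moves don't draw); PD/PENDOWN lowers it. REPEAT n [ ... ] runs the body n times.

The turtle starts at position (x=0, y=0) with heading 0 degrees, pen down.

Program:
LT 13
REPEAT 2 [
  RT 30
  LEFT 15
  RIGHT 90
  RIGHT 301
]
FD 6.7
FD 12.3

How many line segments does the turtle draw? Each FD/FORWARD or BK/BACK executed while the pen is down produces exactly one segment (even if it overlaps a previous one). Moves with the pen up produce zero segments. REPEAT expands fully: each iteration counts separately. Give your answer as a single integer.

Answer: 2

Derivation:
Executing turtle program step by step:
Start: pos=(0,0), heading=0, pen down
LT 13: heading 0 -> 13
REPEAT 2 [
  -- iteration 1/2 --
  RT 30: heading 13 -> 343
  LT 15: heading 343 -> 358
  RT 90: heading 358 -> 268
  RT 301: heading 268 -> 327
  -- iteration 2/2 --
  RT 30: heading 327 -> 297
  LT 15: heading 297 -> 312
  RT 90: heading 312 -> 222
  RT 301: heading 222 -> 281
]
FD 6.7: (0,0) -> (1.278,-6.577) [heading=281, draw]
FD 12.3: (1.278,-6.577) -> (3.625,-18.651) [heading=281, draw]
Final: pos=(3.625,-18.651), heading=281, 2 segment(s) drawn
Segments drawn: 2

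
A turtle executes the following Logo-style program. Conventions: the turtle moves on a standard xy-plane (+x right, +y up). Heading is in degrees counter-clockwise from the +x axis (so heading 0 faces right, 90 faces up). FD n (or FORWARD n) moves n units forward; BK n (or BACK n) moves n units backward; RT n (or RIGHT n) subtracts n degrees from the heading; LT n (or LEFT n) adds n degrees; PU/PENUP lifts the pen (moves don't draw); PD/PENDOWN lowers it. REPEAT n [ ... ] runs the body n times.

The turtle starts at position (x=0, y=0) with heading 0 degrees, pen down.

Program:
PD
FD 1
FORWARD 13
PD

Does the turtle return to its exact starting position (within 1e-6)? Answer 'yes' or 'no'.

Executing turtle program step by step:
Start: pos=(0,0), heading=0, pen down
PD: pen down
FD 1: (0,0) -> (1,0) [heading=0, draw]
FD 13: (1,0) -> (14,0) [heading=0, draw]
PD: pen down
Final: pos=(14,0), heading=0, 2 segment(s) drawn

Start position: (0, 0)
Final position: (14, 0)
Distance = 14; >= 1e-6 -> NOT closed

Answer: no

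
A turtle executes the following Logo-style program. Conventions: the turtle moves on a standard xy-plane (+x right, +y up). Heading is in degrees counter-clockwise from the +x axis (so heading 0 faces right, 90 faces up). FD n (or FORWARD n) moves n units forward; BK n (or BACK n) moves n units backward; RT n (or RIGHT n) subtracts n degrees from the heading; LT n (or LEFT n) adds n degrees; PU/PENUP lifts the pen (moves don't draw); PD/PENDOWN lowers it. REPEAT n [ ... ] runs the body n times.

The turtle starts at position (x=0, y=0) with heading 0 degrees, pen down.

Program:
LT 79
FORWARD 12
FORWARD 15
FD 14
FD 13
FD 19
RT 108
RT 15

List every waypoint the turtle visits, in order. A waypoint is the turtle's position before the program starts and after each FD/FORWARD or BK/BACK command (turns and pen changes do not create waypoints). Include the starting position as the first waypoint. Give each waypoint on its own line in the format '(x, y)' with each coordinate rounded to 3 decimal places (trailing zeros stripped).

Answer: (0, 0)
(2.29, 11.78)
(5.152, 26.504)
(7.823, 40.247)
(10.304, 53.008)
(13.929, 71.659)

Derivation:
Executing turtle program step by step:
Start: pos=(0,0), heading=0, pen down
LT 79: heading 0 -> 79
FD 12: (0,0) -> (2.29,11.78) [heading=79, draw]
FD 15: (2.29,11.78) -> (5.152,26.504) [heading=79, draw]
FD 14: (5.152,26.504) -> (7.823,40.247) [heading=79, draw]
FD 13: (7.823,40.247) -> (10.304,53.008) [heading=79, draw]
FD 19: (10.304,53.008) -> (13.929,71.659) [heading=79, draw]
RT 108: heading 79 -> 331
RT 15: heading 331 -> 316
Final: pos=(13.929,71.659), heading=316, 5 segment(s) drawn
Waypoints (6 total):
(0, 0)
(2.29, 11.78)
(5.152, 26.504)
(7.823, 40.247)
(10.304, 53.008)
(13.929, 71.659)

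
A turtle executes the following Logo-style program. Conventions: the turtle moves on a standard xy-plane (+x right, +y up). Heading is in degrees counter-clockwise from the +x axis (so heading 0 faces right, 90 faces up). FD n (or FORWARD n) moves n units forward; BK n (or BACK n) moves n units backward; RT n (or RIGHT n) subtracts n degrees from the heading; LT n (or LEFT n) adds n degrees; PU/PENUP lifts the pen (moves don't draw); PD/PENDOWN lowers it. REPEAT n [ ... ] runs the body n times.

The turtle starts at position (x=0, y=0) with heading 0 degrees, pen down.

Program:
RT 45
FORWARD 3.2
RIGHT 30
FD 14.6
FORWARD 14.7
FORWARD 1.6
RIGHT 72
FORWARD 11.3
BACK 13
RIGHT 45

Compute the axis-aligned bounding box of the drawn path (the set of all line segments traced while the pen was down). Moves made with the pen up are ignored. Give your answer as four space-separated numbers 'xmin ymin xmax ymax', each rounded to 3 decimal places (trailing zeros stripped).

Executing turtle program step by step:
Start: pos=(0,0), heading=0, pen down
RT 45: heading 0 -> 315
FD 3.2: (0,0) -> (2.263,-2.263) [heading=315, draw]
RT 30: heading 315 -> 285
FD 14.6: (2.263,-2.263) -> (6.041,-16.365) [heading=285, draw]
FD 14.7: (6.041,-16.365) -> (9.846,-30.564) [heading=285, draw]
FD 1.6: (9.846,-30.564) -> (10.26,-32.11) [heading=285, draw]
RT 72: heading 285 -> 213
FD 11.3: (10.26,-32.11) -> (0.783,-38.264) [heading=213, draw]
BK 13: (0.783,-38.264) -> (11.686,-31.184) [heading=213, draw]
RT 45: heading 213 -> 168
Final: pos=(11.686,-31.184), heading=168, 6 segment(s) drawn

Segment endpoints: x in {0, 0.783, 2.263, 6.041, 9.846, 10.26, 11.686}, y in {-38.264, -32.11, -31.184, -30.564, -16.365, -2.263, 0}
xmin=0, ymin=-38.264, xmax=11.686, ymax=0

Answer: 0 -38.264 11.686 0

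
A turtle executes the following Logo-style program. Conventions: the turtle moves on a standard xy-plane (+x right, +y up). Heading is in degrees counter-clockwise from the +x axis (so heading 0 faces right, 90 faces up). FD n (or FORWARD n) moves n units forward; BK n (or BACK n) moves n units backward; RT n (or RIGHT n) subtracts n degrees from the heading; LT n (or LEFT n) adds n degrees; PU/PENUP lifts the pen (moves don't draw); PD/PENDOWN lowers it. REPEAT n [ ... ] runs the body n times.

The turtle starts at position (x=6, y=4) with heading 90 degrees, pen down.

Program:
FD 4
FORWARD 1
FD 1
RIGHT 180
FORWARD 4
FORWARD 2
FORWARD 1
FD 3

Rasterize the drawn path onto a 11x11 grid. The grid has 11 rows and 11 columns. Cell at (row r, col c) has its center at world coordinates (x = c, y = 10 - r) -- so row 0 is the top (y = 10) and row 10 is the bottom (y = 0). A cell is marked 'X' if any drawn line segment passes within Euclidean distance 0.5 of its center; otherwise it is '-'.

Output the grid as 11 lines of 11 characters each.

Segment 0: (6,4) -> (6,8)
Segment 1: (6,8) -> (6,9)
Segment 2: (6,9) -> (6,10)
Segment 3: (6,10) -> (6,6)
Segment 4: (6,6) -> (6,4)
Segment 5: (6,4) -> (6,3)
Segment 6: (6,3) -> (6,0)

Answer: ------X----
------X----
------X----
------X----
------X----
------X----
------X----
------X----
------X----
------X----
------X----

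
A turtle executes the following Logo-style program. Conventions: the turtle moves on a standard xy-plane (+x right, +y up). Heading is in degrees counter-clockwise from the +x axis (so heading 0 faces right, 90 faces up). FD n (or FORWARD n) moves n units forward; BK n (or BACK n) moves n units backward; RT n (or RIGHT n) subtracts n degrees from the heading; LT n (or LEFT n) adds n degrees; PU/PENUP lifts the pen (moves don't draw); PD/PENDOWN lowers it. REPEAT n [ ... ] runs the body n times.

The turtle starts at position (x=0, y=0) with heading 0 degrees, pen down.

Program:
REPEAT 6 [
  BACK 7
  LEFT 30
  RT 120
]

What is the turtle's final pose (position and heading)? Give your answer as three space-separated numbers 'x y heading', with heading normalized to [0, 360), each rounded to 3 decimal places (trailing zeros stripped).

Answer: -7 7 180

Derivation:
Executing turtle program step by step:
Start: pos=(0,0), heading=0, pen down
REPEAT 6 [
  -- iteration 1/6 --
  BK 7: (0,0) -> (-7,0) [heading=0, draw]
  LT 30: heading 0 -> 30
  RT 120: heading 30 -> 270
  -- iteration 2/6 --
  BK 7: (-7,0) -> (-7,7) [heading=270, draw]
  LT 30: heading 270 -> 300
  RT 120: heading 300 -> 180
  -- iteration 3/6 --
  BK 7: (-7,7) -> (0,7) [heading=180, draw]
  LT 30: heading 180 -> 210
  RT 120: heading 210 -> 90
  -- iteration 4/6 --
  BK 7: (0,7) -> (0,0) [heading=90, draw]
  LT 30: heading 90 -> 120
  RT 120: heading 120 -> 0
  -- iteration 5/6 --
  BK 7: (0,0) -> (-7,0) [heading=0, draw]
  LT 30: heading 0 -> 30
  RT 120: heading 30 -> 270
  -- iteration 6/6 --
  BK 7: (-7,0) -> (-7,7) [heading=270, draw]
  LT 30: heading 270 -> 300
  RT 120: heading 300 -> 180
]
Final: pos=(-7,7), heading=180, 6 segment(s) drawn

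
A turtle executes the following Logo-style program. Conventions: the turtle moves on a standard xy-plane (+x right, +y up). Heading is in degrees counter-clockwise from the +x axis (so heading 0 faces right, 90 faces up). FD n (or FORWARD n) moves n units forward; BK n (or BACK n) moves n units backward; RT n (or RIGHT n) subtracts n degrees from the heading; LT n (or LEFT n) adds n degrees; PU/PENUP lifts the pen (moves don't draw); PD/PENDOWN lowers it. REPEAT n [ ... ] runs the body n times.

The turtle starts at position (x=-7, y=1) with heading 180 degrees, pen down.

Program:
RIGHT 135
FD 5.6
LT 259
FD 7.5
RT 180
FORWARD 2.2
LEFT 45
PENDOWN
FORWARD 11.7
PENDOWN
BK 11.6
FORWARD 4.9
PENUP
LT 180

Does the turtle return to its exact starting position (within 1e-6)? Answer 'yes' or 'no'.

Executing turtle program step by step:
Start: pos=(-7,1), heading=180, pen down
RT 135: heading 180 -> 45
FD 5.6: (-7,1) -> (-3.04,4.96) [heading=45, draw]
LT 259: heading 45 -> 304
FD 7.5: (-3.04,4.96) -> (1.154,-1.258) [heading=304, draw]
RT 180: heading 304 -> 124
FD 2.2: (1.154,-1.258) -> (-0.076,0.566) [heading=124, draw]
LT 45: heading 124 -> 169
PD: pen down
FD 11.7: (-0.076,0.566) -> (-11.562,2.798) [heading=169, draw]
PD: pen down
BK 11.6: (-11.562,2.798) -> (-0.175,0.585) [heading=169, draw]
FD 4.9: (-0.175,0.585) -> (-4.985,1.52) [heading=169, draw]
PU: pen up
LT 180: heading 169 -> 349
Final: pos=(-4.985,1.52), heading=349, 6 segment(s) drawn

Start position: (-7, 1)
Final position: (-4.985, 1.52)
Distance = 2.081; >= 1e-6 -> NOT closed

Answer: no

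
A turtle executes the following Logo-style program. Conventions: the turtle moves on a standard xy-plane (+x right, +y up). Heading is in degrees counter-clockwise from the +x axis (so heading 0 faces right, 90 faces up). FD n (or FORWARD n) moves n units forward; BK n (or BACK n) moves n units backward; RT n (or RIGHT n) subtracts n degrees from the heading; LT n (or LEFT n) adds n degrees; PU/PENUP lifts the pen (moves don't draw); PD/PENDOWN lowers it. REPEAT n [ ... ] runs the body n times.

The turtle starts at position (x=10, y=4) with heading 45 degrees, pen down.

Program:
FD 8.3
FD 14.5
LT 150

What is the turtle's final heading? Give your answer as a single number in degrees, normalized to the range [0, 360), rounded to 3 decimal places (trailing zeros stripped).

Answer: 195

Derivation:
Executing turtle program step by step:
Start: pos=(10,4), heading=45, pen down
FD 8.3: (10,4) -> (15.869,9.869) [heading=45, draw]
FD 14.5: (15.869,9.869) -> (26.122,20.122) [heading=45, draw]
LT 150: heading 45 -> 195
Final: pos=(26.122,20.122), heading=195, 2 segment(s) drawn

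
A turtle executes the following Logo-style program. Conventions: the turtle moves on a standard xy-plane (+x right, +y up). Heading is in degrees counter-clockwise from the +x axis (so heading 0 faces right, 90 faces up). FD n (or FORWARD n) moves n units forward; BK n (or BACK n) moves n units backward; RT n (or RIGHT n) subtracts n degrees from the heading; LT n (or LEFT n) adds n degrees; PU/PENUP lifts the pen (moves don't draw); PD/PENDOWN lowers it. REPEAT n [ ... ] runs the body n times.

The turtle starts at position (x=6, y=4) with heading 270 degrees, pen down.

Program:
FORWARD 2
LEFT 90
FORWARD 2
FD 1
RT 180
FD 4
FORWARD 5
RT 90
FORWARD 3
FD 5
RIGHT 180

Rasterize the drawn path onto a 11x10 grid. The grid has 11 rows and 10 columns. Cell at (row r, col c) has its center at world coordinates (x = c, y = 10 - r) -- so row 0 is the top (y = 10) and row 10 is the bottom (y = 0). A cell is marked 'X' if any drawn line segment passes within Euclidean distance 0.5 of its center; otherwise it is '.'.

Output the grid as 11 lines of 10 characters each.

Segment 0: (6,4) -> (6,2)
Segment 1: (6,2) -> (8,2)
Segment 2: (8,2) -> (9,2)
Segment 3: (9,2) -> (5,2)
Segment 4: (5,2) -> (0,2)
Segment 5: (0,2) -> (0,5)
Segment 6: (0,5) -> (0,10)

Answer: X.........
X.........
X.........
X.........
X.........
X.........
X.....X...
X.....X...
XXXXXXXXXX
..........
..........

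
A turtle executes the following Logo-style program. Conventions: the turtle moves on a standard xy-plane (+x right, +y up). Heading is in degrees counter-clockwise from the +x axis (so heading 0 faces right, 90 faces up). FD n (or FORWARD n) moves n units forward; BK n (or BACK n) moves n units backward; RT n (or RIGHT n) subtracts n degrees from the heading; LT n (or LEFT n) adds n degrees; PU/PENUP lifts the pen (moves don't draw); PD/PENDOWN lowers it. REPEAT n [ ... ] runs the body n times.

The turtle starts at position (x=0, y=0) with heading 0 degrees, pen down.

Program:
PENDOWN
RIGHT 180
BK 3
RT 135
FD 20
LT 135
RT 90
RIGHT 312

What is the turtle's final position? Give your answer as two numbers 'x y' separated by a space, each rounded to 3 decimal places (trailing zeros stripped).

Answer: 17.142 14.142

Derivation:
Executing turtle program step by step:
Start: pos=(0,0), heading=0, pen down
PD: pen down
RT 180: heading 0 -> 180
BK 3: (0,0) -> (3,0) [heading=180, draw]
RT 135: heading 180 -> 45
FD 20: (3,0) -> (17.142,14.142) [heading=45, draw]
LT 135: heading 45 -> 180
RT 90: heading 180 -> 90
RT 312: heading 90 -> 138
Final: pos=(17.142,14.142), heading=138, 2 segment(s) drawn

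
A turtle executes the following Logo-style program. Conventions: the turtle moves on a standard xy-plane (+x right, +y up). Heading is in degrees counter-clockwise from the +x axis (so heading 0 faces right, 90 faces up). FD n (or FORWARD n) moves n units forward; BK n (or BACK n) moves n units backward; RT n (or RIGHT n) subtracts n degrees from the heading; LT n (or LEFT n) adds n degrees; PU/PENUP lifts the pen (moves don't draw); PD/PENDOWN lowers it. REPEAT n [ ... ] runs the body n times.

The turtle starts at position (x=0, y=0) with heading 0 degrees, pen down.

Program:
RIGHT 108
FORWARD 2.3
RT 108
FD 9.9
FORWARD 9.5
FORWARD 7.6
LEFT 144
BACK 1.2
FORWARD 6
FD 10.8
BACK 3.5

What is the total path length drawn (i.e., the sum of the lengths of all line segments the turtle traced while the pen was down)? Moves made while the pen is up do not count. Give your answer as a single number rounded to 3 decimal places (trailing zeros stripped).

Answer: 50.8

Derivation:
Executing turtle program step by step:
Start: pos=(0,0), heading=0, pen down
RT 108: heading 0 -> 252
FD 2.3: (0,0) -> (-0.711,-2.187) [heading=252, draw]
RT 108: heading 252 -> 144
FD 9.9: (-0.711,-2.187) -> (-8.72,3.632) [heading=144, draw]
FD 9.5: (-8.72,3.632) -> (-16.406,9.216) [heading=144, draw]
FD 7.6: (-16.406,9.216) -> (-22.554,13.683) [heading=144, draw]
LT 144: heading 144 -> 288
BK 1.2: (-22.554,13.683) -> (-22.925,14.824) [heading=288, draw]
FD 6: (-22.925,14.824) -> (-21.071,9.118) [heading=288, draw]
FD 10.8: (-21.071,9.118) -> (-17.734,-1.154) [heading=288, draw]
BK 3.5: (-17.734,-1.154) -> (-18.815,2.175) [heading=288, draw]
Final: pos=(-18.815,2.175), heading=288, 8 segment(s) drawn

Segment lengths:
  seg 1: (0,0) -> (-0.711,-2.187), length = 2.3
  seg 2: (-0.711,-2.187) -> (-8.72,3.632), length = 9.9
  seg 3: (-8.72,3.632) -> (-16.406,9.216), length = 9.5
  seg 4: (-16.406,9.216) -> (-22.554,13.683), length = 7.6
  seg 5: (-22.554,13.683) -> (-22.925,14.824), length = 1.2
  seg 6: (-22.925,14.824) -> (-21.071,9.118), length = 6
  seg 7: (-21.071,9.118) -> (-17.734,-1.154), length = 10.8
  seg 8: (-17.734,-1.154) -> (-18.815,2.175), length = 3.5
Total = 50.8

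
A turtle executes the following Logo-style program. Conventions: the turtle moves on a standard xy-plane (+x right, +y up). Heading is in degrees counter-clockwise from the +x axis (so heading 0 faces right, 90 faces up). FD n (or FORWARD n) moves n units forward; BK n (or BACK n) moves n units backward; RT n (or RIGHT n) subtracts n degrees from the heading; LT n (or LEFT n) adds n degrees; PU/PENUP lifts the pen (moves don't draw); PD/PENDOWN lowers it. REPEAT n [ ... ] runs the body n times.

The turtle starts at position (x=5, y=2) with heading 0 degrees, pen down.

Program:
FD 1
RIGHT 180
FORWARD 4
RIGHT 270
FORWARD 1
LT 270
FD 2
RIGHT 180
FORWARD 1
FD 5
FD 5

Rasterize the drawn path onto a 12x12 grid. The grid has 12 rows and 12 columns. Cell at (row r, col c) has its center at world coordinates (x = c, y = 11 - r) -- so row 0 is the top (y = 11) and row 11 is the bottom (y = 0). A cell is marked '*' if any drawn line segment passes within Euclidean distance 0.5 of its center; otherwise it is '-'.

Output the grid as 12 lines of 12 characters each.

Answer: ------------
------------
------------
------------
------------
------------
------------
------------
------------
--*****-----
************
------------

Derivation:
Segment 0: (5,2) -> (6,2)
Segment 1: (6,2) -> (2,2)
Segment 2: (2,2) -> (2,1)
Segment 3: (2,1) -> (0,1)
Segment 4: (0,1) -> (1,1)
Segment 5: (1,1) -> (6,1)
Segment 6: (6,1) -> (11,1)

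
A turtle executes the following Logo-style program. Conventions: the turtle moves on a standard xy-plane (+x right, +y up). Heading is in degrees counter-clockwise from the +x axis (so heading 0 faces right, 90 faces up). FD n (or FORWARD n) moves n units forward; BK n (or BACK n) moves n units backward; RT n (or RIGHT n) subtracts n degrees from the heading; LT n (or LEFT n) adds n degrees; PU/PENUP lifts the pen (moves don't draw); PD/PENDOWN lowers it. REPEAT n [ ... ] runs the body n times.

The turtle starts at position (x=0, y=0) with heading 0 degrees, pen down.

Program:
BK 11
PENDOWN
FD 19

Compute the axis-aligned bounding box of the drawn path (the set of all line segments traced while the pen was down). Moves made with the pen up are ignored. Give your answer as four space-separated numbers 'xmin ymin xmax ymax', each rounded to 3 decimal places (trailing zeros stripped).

Answer: -11 0 8 0

Derivation:
Executing turtle program step by step:
Start: pos=(0,0), heading=0, pen down
BK 11: (0,0) -> (-11,0) [heading=0, draw]
PD: pen down
FD 19: (-11,0) -> (8,0) [heading=0, draw]
Final: pos=(8,0), heading=0, 2 segment(s) drawn

Segment endpoints: x in {-11, 0, 8}, y in {0}
xmin=-11, ymin=0, xmax=8, ymax=0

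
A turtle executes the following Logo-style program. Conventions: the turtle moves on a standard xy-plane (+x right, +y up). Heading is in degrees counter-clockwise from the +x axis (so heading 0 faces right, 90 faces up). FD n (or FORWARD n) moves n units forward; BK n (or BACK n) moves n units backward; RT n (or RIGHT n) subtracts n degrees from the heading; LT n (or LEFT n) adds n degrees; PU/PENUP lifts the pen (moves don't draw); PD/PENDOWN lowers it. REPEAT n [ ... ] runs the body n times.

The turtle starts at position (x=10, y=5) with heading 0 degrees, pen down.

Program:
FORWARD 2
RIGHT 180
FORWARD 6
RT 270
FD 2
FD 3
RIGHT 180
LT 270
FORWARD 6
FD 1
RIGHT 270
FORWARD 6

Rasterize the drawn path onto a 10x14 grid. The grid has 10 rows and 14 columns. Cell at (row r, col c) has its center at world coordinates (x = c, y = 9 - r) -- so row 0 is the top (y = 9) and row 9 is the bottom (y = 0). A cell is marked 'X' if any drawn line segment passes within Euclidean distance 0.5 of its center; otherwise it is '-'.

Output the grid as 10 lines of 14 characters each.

Segment 0: (10,5) -> (12,5)
Segment 1: (12,5) -> (6,5)
Segment 2: (6,5) -> (6,3)
Segment 3: (6,3) -> (6,-0)
Segment 4: (6,-0) -> (12,0)
Segment 5: (12,0) -> (13,0)
Segment 6: (13,0) -> (13,6)

Answer: --------------
--------------
--------------
-------------X
------XXXXXXXX
------X------X
------X------X
------X------X
------X------X
------XXXXXXXX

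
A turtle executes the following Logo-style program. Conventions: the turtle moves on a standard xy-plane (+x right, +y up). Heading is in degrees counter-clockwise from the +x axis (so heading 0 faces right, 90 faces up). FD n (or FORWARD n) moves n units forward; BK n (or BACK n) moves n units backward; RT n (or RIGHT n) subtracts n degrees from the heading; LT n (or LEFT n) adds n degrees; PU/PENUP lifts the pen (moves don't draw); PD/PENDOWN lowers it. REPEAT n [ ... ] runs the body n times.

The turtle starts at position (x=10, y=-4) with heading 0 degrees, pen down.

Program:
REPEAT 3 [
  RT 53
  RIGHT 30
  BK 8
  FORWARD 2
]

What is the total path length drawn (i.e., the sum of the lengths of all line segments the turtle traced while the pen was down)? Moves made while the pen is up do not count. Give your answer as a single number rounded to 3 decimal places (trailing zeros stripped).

Answer: 30

Derivation:
Executing turtle program step by step:
Start: pos=(10,-4), heading=0, pen down
REPEAT 3 [
  -- iteration 1/3 --
  RT 53: heading 0 -> 307
  RT 30: heading 307 -> 277
  BK 8: (10,-4) -> (9.025,3.94) [heading=277, draw]
  FD 2: (9.025,3.94) -> (9.269,1.955) [heading=277, draw]
  -- iteration 2/3 --
  RT 53: heading 277 -> 224
  RT 30: heading 224 -> 194
  BK 8: (9.269,1.955) -> (17.031,3.891) [heading=194, draw]
  FD 2: (17.031,3.891) -> (15.091,3.407) [heading=194, draw]
  -- iteration 3/3 --
  RT 53: heading 194 -> 141
  RT 30: heading 141 -> 111
  BK 8: (15.091,3.407) -> (17.958,-4.062) [heading=111, draw]
  FD 2: (17.958,-4.062) -> (17.241,-2.195) [heading=111, draw]
]
Final: pos=(17.241,-2.195), heading=111, 6 segment(s) drawn

Segment lengths:
  seg 1: (10,-4) -> (9.025,3.94), length = 8
  seg 2: (9.025,3.94) -> (9.269,1.955), length = 2
  seg 3: (9.269,1.955) -> (17.031,3.891), length = 8
  seg 4: (17.031,3.891) -> (15.091,3.407), length = 2
  seg 5: (15.091,3.407) -> (17.958,-4.062), length = 8
  seg 6: (17.958,-4.062) -> (17.241,-2.195), length = 2
Total = 30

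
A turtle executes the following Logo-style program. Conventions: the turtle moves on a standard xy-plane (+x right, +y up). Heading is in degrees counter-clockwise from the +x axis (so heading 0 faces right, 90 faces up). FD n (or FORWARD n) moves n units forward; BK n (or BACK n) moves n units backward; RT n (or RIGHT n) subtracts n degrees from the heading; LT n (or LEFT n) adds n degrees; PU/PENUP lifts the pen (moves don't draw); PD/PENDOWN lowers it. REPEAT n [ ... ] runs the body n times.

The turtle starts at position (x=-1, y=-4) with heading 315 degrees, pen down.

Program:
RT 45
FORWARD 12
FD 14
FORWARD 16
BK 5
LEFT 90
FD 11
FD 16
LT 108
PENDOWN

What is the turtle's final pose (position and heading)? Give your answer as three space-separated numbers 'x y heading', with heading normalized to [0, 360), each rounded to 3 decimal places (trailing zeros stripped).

Executing turtle program step by step:
Start: pos=(-1,-4), heading=315, pen down
RT 45: heading 315 -> 270
FD 12: (-1,-4) -> (-1,-16) [heading=270, draw]
FD 14: (-1,-16) -> (-1,-30) [heading=270, draw]
FD 16: (-1,-30) -> (-1,-46) [heading=270, draw]
BK 5: (-1,-46) -> (-1,-41) [heading=270, draw]
LT 90: heading 270 -> 0
FD 11: (-1,-41) -> (10,-41) [heading=0, draw]
FD 16: (10,-41) -> (26,-41) [heading=0, draw]
LT 108: heading 0 -> 108
PD: pen down
Final: pos=(26,-41), heading=108, 6 segment(s) drawn

Answer: 26 -41 108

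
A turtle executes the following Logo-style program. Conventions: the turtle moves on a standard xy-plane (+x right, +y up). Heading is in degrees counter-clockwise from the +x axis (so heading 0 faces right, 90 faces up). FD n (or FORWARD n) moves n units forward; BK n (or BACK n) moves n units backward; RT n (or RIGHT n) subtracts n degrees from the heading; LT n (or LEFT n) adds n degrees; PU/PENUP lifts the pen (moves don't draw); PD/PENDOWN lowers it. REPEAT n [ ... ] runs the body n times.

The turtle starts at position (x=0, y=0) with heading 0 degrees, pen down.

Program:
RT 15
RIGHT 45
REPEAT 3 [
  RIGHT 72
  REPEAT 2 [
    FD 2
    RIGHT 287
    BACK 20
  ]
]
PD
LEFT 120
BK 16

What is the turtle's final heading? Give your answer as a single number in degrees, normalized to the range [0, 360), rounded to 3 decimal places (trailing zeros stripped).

Answer: 282

Derivation:
Executing turtle program step by step:
Start: pos=(0,0), heading=0, pen down
RT 15: heading 0 -> 345
RT 45: heading 345 -> 300
REPEAT 3 [
  -- iteration 1/3 --
  RT 72: heading 300 -> 228
  REPEAT 2 [
    -- iteration 1/2 --
    FD 2: (0,0) -> (-1.338,-1.486) [heading=228, draw]
    RT 287: heading 228 -> 301
    BK 20: (-1.338,-1.486) -> (-11.639,15.657) [heading=301, draw]
    -- iteration 2/2 --
    FD 2: (-11.639,15.657) -> (-10.609,13.943) [heading=301, draw]
    RT 287: heading 301 -> 14
    BK 20: (-10.609,13.943) -> (-30.015,9.104) [heading=14, draw]
  ]
  -- iteration 2/3 --
  RT 72: heading 14 -> 302
  REPEAT 2 [
    -- iteration 1/2 --
    FD 2: (-30.015,9.104) -> (-28.955,7.408) [heading=302, draw]
    RT 287: heading 302 -> 15
    BK 20: (-28.955,7.408) -> (-48.274,2.232) [heading=15, draw]
    -- iteration 2/2 --
    FD 2: (-48.274,2.232) -> (-46.342,2.749) [heading=15, draw]
    RT 287: heading 15 -> 88
    BK 20: (-46.342,2.749) -> (-47.04,-17.238) [heading=88, draw]
  ]
  -- iteration 3/3 --
  RT 72: heading 88 -> 16
  REPEAT 2 [
    -- iteration 1/2 --
    FD 2: (-47.04,-17.238) -> (-45.117,-16.687) [heading=16, draw]
    RT 287: heading 16 -> 89
    BK 20: (-45.117,-16.687) -> (-45.466,-36.684) [heading=89, draw]
    -- iteration 2/2 --
    FD 2: (-45.466,-36.684) -> (-45.431,-34.684) [heading=89, draw]
    RT 287: heading 89 -> 162
    BK 20: (-45.431,-34.684) -> (-26.41,-40.865) [heading=162, draw]
  ]
]
PD: pen down
LT 120: heading 162 -> 282
BK 16: (-26.41,-40.865) -> (-29.737,-25.214) [heading=282, draw]
Final: pos=(-29.737,-25.214), heading=282, 13 segment(s) drawn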